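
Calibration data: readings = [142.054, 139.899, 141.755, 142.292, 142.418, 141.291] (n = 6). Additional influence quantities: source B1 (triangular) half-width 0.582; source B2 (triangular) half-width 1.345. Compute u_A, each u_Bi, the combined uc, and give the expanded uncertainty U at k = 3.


mean = (142.054 + 139.899 + 141.755 + 142.292 + 142.418 + 141.291) / 6 = 141.6181667
s = sqrt(sum((x - mean)^2)/(n-1)) = 0.93434799
u_A = s / sqrt(n) = 0.93434799 / sqrt(6) = 0.38144597
u_B1 = 0.582 / sqrt(6) = 0.23760051
u_B2 = 1.345 / sqrt(6) = 0.54909395
uc = sqrt(0.38144597^2 + 0.23760051^2 + 0.54909395^2) = 0.70954859
U = k * uc = 3 * 0.70954859
U = 2.1286

2.1286


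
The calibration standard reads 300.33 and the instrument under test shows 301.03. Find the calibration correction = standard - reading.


Correction = standard - reading
= 300.33 - 301.03
= -0.7000

-0.7000


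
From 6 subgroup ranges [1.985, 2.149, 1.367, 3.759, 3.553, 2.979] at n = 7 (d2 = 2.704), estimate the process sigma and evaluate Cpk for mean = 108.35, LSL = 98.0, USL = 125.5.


R_bar = (1.985 + 2.149 + 1.367 + 3.759 + 3.553 + 2.979) / 6 = 2.632
sigma = R_bar / d2 = 2.632 / 2.704 = 0.97337278
Cp = (USL - LSL)/(6*sigma) = (125.5 - 98.0)/(6*0.97337278) = 4.7087
Cpu = (125.5 - 108.35)/(3*0.97337278) = 5.8730
Cpl = (108.35 - 98.0)/(3*0.97337278) = 3.5444
Cpk = min(Cpu, Cpl) = 3.5444

3.5444


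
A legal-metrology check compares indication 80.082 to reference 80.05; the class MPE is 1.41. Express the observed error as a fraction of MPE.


e = indication - reference = 80.082 - 80.05 = 0.0320
|e| = 0.0320
ratio = |e| / MPE = 0.0320 / 1.41
ratio = 0.0227

0.0227


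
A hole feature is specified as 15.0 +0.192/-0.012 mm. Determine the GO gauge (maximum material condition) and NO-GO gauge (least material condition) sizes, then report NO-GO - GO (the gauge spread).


GO = nominal - lower_tol (smallest hole = maximum material condition)
GO = 15.0 - 0.012 = 14.988
NO-GO = nominal + upper_tol (largest hole = least material condition)
NO-GO = 15.0 + 0.192 = 15.192
spread = NO-GO - GO = 15.192 - 14.988 = 0.2040

0.2040


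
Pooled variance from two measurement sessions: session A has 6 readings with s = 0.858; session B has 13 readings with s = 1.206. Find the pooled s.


s_p = sqrt(((n1-1)*s1^2 + (n2-1)*s2^2) / (n1+n2-2))
numerator = (6-1)*0.858^2 + (13-1)*1.206^2 = 3.68082 + 17.453232 = 21.134052
denominator = 6 + 13 - 2 = 17
s_p^2 = 21.134052 / 17 = 1.2431795
s_p = sqrt(1.2431795) = 1.1150

1.1150


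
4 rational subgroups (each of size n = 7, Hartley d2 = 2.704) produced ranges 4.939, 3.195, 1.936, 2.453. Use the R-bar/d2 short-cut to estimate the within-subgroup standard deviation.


R_bar = (4.939 + 3.195 + 1.936 + 2.453) / 4
R_bar = 12.523 / 4 = 3.13075
sigma_hat = R_bar / d2 = 3.13075 / 2.704 = 1.1578

1.1578


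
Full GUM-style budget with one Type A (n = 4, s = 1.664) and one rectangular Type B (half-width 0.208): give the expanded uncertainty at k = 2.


u_A = s / sqrt(n) = 1.664 / sqrt(4) = 0.832
u_B = half_width / sqrt(3) = 0.208 / sqrt(3) = 0.12008886
uc = sqrt(u_A^2 + u_B^2) = sqrt(0.832^2 + 0.12008886^2) = 0.84062199
U = k * uc = 2 * 0.84062199
U = 1.6812

1.6812


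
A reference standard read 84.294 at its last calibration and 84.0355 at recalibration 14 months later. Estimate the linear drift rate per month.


rate = (v2 - v1) / months
= (84.0355 - 84.294) / 14
= -0.2585 / 14
= -0.0185

-0.0185


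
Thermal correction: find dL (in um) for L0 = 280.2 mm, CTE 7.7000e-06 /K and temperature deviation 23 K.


dL = L * alpha * dT
= 280.2 * 7.7000e-06 * 23
= 0.0496234 mm
dL_um = 0.0496234 * 1000 = 49.6234 um

49.6234


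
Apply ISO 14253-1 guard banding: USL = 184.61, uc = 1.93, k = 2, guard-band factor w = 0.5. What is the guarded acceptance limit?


U = k * uc = 2 * 1.93 = 3.86
guard band g = w * U = 0.5 * 3.86 = 1.93
AL = USL - g = 184.61 - 1.93
AL = 182.6800

182.6800


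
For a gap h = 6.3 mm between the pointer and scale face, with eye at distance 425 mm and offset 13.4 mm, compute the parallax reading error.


error = h * offset / d
= 6.3 * 13.4 / 425
= 0.1986

0.1986


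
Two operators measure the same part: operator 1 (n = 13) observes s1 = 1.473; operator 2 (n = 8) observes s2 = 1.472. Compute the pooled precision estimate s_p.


s_p = sqrt(((n1-1)*s1^2 + (n2-1)*s2^2) / (n1+n2-2))
numerator = (13-1)*1.473^2 + (8-1)*1.472^2 = 26.036748 + 15.167488 = 41.204236
denominator = 13 + 8 - 2 = 19
s_p^2 = 41.204236 / 19 = 2.168644
s_p = sqrt(2.168644) = 1.4726

1.4726


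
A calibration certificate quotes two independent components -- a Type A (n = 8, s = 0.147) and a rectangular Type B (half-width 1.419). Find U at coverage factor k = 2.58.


u_A = s / sqrt(n) = 0.147 / sqrt(8) = 0.051972348
u_B = half_width / sqrt(3) = 1.419 / sqrt(3) = 0.81926003
uc = sqrt(u_A^2 + u_B^2) = sqrt(0.051972348^2 + 0.81926003^2) = 0.82090689
U = k * uc = 2.58 * 0.82090689
U = 2.1179

2.1179


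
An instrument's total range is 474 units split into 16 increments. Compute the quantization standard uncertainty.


resolution = range / divisions
resolution = 474 / 16 = 29.625
u_res = resolution / (2*sqrt(3))
u_res = 29.625 / 3.4641016
u_res = 8.5520

8.5520


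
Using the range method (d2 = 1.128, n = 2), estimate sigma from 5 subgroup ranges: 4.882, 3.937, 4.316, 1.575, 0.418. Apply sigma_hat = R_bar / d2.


R_bar = (4.882 + 3.937 + 4.316 + 1.575 + 0.418) / 5
R_bar = 15.128 / 5 = 3.0256
sigma_hat = R_bar / d2 = 3.0256 / 1.128 = 2.6823

2.6823


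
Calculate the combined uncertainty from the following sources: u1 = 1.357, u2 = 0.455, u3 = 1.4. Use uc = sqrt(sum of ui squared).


uc = sqrt(1.357^2 + 0.455^2 + 1.4^2)
uc = sqrt(4.008474)
uc = 2.0021

2.0021


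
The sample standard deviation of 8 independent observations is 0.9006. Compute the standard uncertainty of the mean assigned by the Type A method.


u_A = s / sqrt(n)
u_A = 0.9006 / sqrt(8)
u_A = 0.9006 / 2.8284271
u_A = 0.3184

0.3184


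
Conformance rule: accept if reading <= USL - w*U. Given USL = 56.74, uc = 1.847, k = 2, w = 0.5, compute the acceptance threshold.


U = k * uc = 2 * 1.847 = 3.694
guard band g = w * U = 0.5 * 3.694 = 1.847
AL = USL - g = 56.74 - 1.847
AL = 54.8930

54.8930


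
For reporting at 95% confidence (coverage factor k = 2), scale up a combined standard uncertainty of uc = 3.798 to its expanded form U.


U = k * uc
U = 2 * 3.798
U = 7.5960

7.5960


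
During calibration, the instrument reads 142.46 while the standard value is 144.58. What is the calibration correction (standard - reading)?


Correction = standard - reading
= 144.58 - 142.46
= 2.1200

2.1200


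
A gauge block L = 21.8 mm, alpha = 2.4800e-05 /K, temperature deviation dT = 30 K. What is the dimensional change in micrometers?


dL = L * alpha * dT
= 21.8 * 2.4800e-05 * 30
= 0.0162192 mm
dL_um = 0.0162192 * 1000 = 16.2192 um

16.2192


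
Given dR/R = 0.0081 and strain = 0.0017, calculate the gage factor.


GF = (dR/R) / epsilon
= 0.0081 / 0.0017
= 4.7647

4.7647


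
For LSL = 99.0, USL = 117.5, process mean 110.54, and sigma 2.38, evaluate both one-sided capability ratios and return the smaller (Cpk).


Cpu = (USL - mean) / (3*sigma) = (117.5 - 110.54) / (3*2.38) = 0.9748
Cpl = (mean - LSL) / (3*sigma) = (110.54 - 99.0) / (3*2.38) = 1.6162
Cpk = min(Cpu, Cpl) = 0.9748

0.9748


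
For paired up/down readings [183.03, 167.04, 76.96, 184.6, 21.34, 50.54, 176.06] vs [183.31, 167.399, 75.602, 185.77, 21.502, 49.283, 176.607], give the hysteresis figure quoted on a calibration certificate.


|183.03 - 183.31| = 0.2800
|167.04 - 167.399| = 0.3590
|76.96 - 75.602| = 1.3580
|184.6 - 185.77| = 1.1700
|21.34 - 21.502| = 0.1620
|50.54 - 49.283| = 1.2570
|176.06 - 176.607| = 0.5470
hysteresis = max(diffs) = 1.3580

1.3580


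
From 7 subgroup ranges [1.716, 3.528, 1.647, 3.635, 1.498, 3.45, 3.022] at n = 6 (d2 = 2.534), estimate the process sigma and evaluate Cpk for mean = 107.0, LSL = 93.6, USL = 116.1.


R_bar = (1.716 + 3.528 + 1.647 + 3.635 + 1.498 + 3.45 + 3.022) / 7 = 2.6422857
sigma = R_bar / d2 = 2.6422857 / 2.534 = 1.0427331
Cp = (USL - LSL)/(6*sigma) = (116.1 - 93.6)/(6*1.0427331) = 3.5963
Cpu = (116.1 - 107.0)/(3*1.0427331) = 2.9090
Cpl = (107.0 - 93.6)/(3*1.0427331) = 4.2836
Cpk = min(Cpu, Cpl) = 2.9090

2.9090


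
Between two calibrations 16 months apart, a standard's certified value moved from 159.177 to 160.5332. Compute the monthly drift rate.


rate = (v2 - v1) / months
= (160.5332 - 159.177) / 16
= 1.3562 / 16
= 0.0848

0.0848


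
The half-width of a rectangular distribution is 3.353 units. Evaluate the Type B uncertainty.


u_B = half_width / sqrt(3)
u_B = 3.353 / 1.7320508
u_B = 1.9359

1.9359


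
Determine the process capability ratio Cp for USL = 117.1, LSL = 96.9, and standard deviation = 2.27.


Cp = (USL - LSL) / (6 * sigma)
= (117.1 - 96.9) / (6 * 2.27)
= 20.2000 / 13.6200
= 1.4831

1.4831


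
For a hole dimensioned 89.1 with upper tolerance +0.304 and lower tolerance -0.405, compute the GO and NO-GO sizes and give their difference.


GO = nominal - lower_tol (smallest hole = maximum material condition)
GO = 89.1 - 0.405 = 88.695
NO-GO = nominal + upper_tol (largest hole = least material condition)
NO-GO = 89.1 + 0.304 = 89.404
spread = NO-GO - GO = 89.404 - 88.695 = 0.7090

0.7090


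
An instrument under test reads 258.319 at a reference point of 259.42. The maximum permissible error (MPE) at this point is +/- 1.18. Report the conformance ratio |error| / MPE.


e = indication - reference = 258.319 - 259.42 = -1.1010
|e| = 1.1010
ratio = |e| / MPE = 1.1010 / 1.18
ratio = 0.9331

0.9331


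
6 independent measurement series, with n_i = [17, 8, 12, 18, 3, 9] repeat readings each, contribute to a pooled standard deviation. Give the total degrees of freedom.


nu = sum_i (n_i - 1)
nu = ((17 - 1) + (8 - 1) + (12 - 1) + (18 - 1) + (3 - 1) + (9 - 1))
nu = 16 + 7 + 11 + 17 + 2 + 8
nu = 61

61


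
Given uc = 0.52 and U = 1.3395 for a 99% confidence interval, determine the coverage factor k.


k = U / uc
k = 1.3395 / 0.52
k = 2.576

2.576


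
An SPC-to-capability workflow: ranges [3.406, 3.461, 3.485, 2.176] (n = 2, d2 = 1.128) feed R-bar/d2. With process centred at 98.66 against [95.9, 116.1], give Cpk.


R_bar = (3.406 + 3.461 + 3.485 + 2.176) / 4 = 3.132
sigma = R_bar / d2 = 3.132 / 1.128 = 2.7765957
Cp = (USL - LSL)/(6*sigma) = (116.1 - 95.9)/(6*2.7765957) = 1.2125
Cpu = (116.1 - 98.66)/(3*2.7765957) = 2.0937
Cpl = (98.66 - 95.9)/(3*2.7765957) = 0.3313
Cpk = min(Cpu, Cpl) = 0.3313

0.3313


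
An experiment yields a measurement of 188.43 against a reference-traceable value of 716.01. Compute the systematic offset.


Systematic error = measured - true
= 188.43 - 716.01
= -527.5800

-527.5800


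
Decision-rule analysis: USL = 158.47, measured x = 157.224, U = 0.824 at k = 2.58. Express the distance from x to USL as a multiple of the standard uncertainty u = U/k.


u = U / k = 0.824 / 2.58 = 0.31937984
margin = |USL - x| = |158.47 - 157.224| = 1.246
z = margin / u = 1.246 / 0.31937984
z = 3.9013

3.9013


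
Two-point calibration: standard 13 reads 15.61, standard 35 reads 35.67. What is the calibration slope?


slope = (y2 - y1) / (x2 - x1)
= (35.67 - 15.61) / (35 - 13)
= 20.0600 / 22
= 0.9118

0.9118


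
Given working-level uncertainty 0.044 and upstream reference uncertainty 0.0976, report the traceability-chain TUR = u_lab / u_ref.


TUR = u_lab / u_ref
= 0.044 / 0.0976
= 0.4508

0.4508


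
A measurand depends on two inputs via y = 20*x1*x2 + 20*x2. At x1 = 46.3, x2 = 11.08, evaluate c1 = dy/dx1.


y = 20*x1*x2 + 20*x2
dy/dx1 = 20*x2
Evaluate at x2 = 11.08: c1 = 20 * 11.08
c1 = 221.6000

221.6000


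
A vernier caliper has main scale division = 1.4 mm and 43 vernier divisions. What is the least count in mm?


LC = MSD / n_div
= 1.4 / 43
= 0.0326

0.0326


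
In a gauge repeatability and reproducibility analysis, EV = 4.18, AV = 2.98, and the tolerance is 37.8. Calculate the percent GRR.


GRR = sqrt(EV^2 + AV^2) = sqrt(4.18^2 + 2.98^2) = 5.1334978
%GRR = GRR / tol * 100 = 5.1334978 / 37.8 * 100
%GRR = 13.5807

13.5807


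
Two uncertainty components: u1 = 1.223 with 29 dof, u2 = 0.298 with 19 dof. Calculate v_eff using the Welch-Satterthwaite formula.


uc = sqrt(u1^2 + u2^2) = sqrt(1.223^2 + 0.298^2) = 1.2587823
v_eff = uc^4 / (u1^4/v1 + u2^4/v2)
= 1.2587823^4 / (1.223^4/29 + 0.298^4/19)
= 2.5107444 / 0.077560069
v_eff = 32.3716

32.3716


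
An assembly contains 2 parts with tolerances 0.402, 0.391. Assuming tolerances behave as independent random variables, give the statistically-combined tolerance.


RSS = sqrt(0.402^2 + 0.391^2)
= sqrt(0.314485)
= 0.5608

0.5608


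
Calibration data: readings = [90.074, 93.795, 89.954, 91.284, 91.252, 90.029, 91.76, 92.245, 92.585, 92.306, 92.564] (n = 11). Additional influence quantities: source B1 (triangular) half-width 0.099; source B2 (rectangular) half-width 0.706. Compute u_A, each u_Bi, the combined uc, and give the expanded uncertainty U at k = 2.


mean = (90.074 + 93.795 + 89.954 + 91.284 + 91.252 + 90.029 + 91.76 + 92.245 + 92.585 + 92.306 + 92.564) / 11 = 91.62254545
s = sqrt(sum((x - mean)^2)/(n-1)) = 1.2401213
u_A = s / sqrt(n) = 1.2401213 / sqrt(11) = 0.37391064
u_B1 = 0.099 / sqrt(6) = 0.040416581
u_B2 = 0.706 / sqrt(3) = 0.40760929
uc = sqrt(0.37391064^2 + 0.040416581^2 + 0.40760929^2) = 0.55460617
U = k * uc = 2 * 0.55460617
U = 1.1092

1.1092


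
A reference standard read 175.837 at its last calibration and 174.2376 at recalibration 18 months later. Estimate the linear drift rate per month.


rate = (v2 - v1) / months
= (174.2376 - 175.837) / 18
= -1.5994 / 18
= -0.0889

-0.0889


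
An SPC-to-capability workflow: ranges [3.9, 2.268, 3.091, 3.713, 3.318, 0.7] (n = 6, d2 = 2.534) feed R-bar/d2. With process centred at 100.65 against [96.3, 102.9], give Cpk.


R_bar = (3.9 + 2.268 + 3.091 + 3.713 + 3.318 + 0.7) / 6 = 2.8316667
sigma = R_bar / d2 = 2.8316667 / 2.534 = 1.1174691
Cp = (USL - LSL)/(6*sigma) = (102.9 - 96.3)/(6*1.1174691) = 0.9844
Cpu = (102.9 - 100.65)/(3*1.1174691) = 0.6712
Cpl = (100.65 - 96.3)/(3*1.1174691) = 1.2976
Cpk = min(Cpu, Cpl) = 0.6712

0.6712


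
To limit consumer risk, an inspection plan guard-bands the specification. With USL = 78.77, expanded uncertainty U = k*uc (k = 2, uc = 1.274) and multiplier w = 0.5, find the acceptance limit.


U = k * uc = 2 * 1.274 = 2.548
guard band g = w * U = 0.5 * 2.548 = 1.274
AL = USL - g = 78.77 - 1.274
AL = 77.4960

77.4960


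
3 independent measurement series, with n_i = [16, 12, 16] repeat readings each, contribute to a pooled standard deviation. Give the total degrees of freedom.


nu = sum_i (n_i - 1)
nu = ((16 - 1) + (12 - 1) + (16 - 1))
nu = 15 + 11 + 15
nu = 41

41


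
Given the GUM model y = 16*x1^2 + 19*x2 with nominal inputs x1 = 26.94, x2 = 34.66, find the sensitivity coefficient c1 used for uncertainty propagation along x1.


y = 16*x1^2 + 19*x2
dy/dx1 = 2*16*x1
Evaluate at x1 = 26.94: c1 = 32 * 26.94
c1 = 862.0800

862.0800


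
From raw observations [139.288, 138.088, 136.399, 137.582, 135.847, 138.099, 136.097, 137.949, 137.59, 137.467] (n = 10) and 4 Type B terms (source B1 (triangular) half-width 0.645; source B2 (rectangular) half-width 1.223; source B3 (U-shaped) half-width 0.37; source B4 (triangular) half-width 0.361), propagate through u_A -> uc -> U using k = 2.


mean = (139.288 + 138.088 + 136.399 + 137.582 + 135.847 + 138.099 + 136.097 + 137.949 + 137.59 + 137.467) / 10 = 137.4406
s = sqrt(sum((x - mean)^2)/(n-1)) = 1.0539206
u_A = s / sqrt(n) = 1.0539206 / sqrt(10) = 0.33327896
u_B1 = 0.645 / sqrt(6) = 0.26332015
u_B2 = 1.223 / sqrt(3) = 0.70609938
u_B3 = 0.37 / sqrt(2) = 0.26162951
u_B4 = 0.361 / sqrt(6) = 0.14737763
uc = sqrt(0.33327896^2 + 0.26332015^2 + 0.70609938^2 + 0.26162951^2 + 0.14737763^2) = 0.87701703
U = k * uc = 2 * 0.87701703
U = 1.7540

1.7540


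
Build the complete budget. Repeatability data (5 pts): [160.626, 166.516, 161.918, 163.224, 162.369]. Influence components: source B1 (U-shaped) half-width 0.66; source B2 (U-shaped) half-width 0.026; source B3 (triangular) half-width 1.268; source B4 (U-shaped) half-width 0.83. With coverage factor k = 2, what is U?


mean = (160.626 + 166.516 + 161.918 + 163.224 + 162.369) / 5 = 162.9306
s = sqrt(sum((x - mean)^2)/(n-1)) = 2.2132053
u_A = s / sqrt(n) = 2.2132053 / sqrt(5) = 0.9897755
u_B1 = 0.66 / sqrt(2) = 0.46669048
u_B2 = 0.026 / sqrt(2) = 0.018384776
u_B3 = 1.268 / sqrt(6) = 0.51765883
u_B4 = 0.83 / sqrt(2) = 0.58689863
uc = sqrt(0.9897755^2 + 0.46669048^2 + 0.018384776^2 + 0.51765883^2 + 0.58689863^2) = 1.345442
U = k * uc = 2 * 1.345442
U = 2.6909

2.6909


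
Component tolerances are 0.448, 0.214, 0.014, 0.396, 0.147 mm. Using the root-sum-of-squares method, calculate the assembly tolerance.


RSS = sqrt(0.448^2 + 0.214^2 + 0.014^2 + 0.396^2 + 0.147^2)
= sqrt(0.425121)
= 0.6520

0.6520


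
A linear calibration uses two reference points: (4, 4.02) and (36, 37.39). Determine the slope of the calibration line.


slope = (y2 - y1) / (x2 - x1)
= (37.39 - 4.02) / (36 - 4)
= 33.3700 / 32
= 1.0428

1.0428


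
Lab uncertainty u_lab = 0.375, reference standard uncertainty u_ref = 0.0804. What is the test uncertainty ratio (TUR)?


TUR = u_lab / u_ref
= 0.375 / 0.0804
= 4.6642

4.6642


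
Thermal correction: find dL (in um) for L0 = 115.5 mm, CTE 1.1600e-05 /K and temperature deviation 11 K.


dL = L * alpha * dT
= 115.5 * 1.1600e-05 * 11
= 0.0147378 mm
dL_um = 0.0147378 * 1000 = 14.7378 um

14.7378


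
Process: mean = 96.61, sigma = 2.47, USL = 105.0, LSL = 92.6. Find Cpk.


Cpu = (USL - mean) / (3*sigma) = (105.0 - 96.61) / (3*2.47) = 1.1323
Cpl = (mean - LSL) / (3*sigma) = (96.61 - 92.6) / (3*2.47) = 0.5412
Cpk = min(Cpu, Cpl) = 0.5412

0.5412


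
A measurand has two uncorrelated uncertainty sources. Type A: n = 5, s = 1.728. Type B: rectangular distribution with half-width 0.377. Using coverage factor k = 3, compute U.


u_A = s / sqrt(n) = 1.728 / sqrt(5) = 0.77278509
u_B = half_width / sqrt(3) = 0.377 / sqrt(3) = 0.21766105
uc = sqrt(u_A^2 + u_B^2) = sqrt(0.77278509^2 + 0.21766105^2) = 0.80285312
U = k * uc = 3 * 0.80285312
U = 2.4086

2.4086


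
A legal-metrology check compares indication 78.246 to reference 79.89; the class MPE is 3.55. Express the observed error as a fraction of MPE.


e = indication - reference = 78.246 - 79.89 = -1.6440
|e| = 1.6440
ratio = |e| / MPE = 1.6440 / 3.55
ratio = 0.4631

0.4631


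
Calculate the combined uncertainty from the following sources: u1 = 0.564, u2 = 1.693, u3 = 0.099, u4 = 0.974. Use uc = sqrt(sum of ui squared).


uc = sqrt(0.564^2 + 1.693^2 + 0.099^2 + 0.974^2)
uc = sqrt(4.142822)
uc = 2.0354

2.0354


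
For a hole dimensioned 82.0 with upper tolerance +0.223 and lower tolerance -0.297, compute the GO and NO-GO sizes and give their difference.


GO = nominal - lower_tol (smallest hole = maximum material condition)
GO = 82.0 - 0.297 = 81.703
NO-GO = nominal + upper_tol (largest hole = least material condition)
NO-GO = 82.0 + 0.223 = 82.223
spread = NO-GO - GO = 82.223 - 81.703 = 0.5200

0.5200


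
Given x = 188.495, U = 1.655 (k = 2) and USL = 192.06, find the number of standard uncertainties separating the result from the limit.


u = U / k = 1.655 / 2 = 0.8275
margin = |USL - x| = |192.06 - 188.495| = 3.565
z = margin / u = 3.565 / 0.8275
z = 4.3082

4.3082


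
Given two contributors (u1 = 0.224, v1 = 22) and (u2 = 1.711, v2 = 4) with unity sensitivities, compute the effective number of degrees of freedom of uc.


uc = sqrt(u1^2 + u2^2) = sqrt(0.224^2 + 1.711^2) = 1.7256005
v_eff = uc^4 / (u1^4/v1 + u2^4/v2)
= 1.7256005^4 / (0.224^4/22 + 1.711^4/4)
= 8.8666799 / 2.1427092
v_eff = 4.1381

4.1381


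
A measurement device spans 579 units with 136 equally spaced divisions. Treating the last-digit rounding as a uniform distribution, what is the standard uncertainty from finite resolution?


resolution = range / divisions
resolution = 579 / 136 = 4.2573529
u_res = resolution / (2*sqrt(3))
u_res = 4.2573529 / 3.4641016
u_res = 1.2290

1.2290


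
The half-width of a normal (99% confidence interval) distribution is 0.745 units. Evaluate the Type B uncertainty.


u_B = half_width / 2.576
u_B = 0.745 / 2.576
u_B = 0.2892

0.2892


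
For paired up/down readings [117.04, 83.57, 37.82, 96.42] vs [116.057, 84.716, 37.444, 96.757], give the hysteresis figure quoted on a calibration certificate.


|117.04 - 116.057| = 0.9830
|83.57 - 84.716| = 1.1460
|37.82 - 37.444| = 0.3760
|96.42 - 96.757| = 0.3370
hysteresis = max(diffs) = 1.1460

1.1460


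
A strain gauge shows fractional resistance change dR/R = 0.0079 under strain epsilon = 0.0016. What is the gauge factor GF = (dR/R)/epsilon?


GF = (dR/R) / epsilon
= 0.0079 / 0.0016
= 4.9375

4.9375


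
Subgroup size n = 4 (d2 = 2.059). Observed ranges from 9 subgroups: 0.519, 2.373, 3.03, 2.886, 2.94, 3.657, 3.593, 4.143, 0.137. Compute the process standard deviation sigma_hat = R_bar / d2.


R_bar = (0.519 + 2.373 + 3.03 + 2.886 + 2.94 + 3.657 + 3.593 + 4.143 + 0.137) / 9
R_bar = 23.278 / 9 = 2.5864444
sigma_hat = R_bar / d2 = 2.5864444 / 2.059 = 1.2562

1.2562


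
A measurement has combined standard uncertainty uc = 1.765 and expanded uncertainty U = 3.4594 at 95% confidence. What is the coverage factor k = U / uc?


k = U / uc
k = 3.4594 / 1.765
k = 1.96

1.96


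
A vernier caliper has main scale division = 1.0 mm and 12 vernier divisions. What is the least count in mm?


LC = MSD / n_div
= 1.0 / 12
= 0.0833

0.0833


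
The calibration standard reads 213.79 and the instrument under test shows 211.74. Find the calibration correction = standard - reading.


Correction = standard - reading
= 213.79 - 211.74
= 2.0500

2.0500


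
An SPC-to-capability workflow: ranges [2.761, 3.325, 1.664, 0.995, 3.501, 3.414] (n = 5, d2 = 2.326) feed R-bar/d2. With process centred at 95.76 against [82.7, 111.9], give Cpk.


R_bar = (2.761 + 3.325 + 1.664 + 0.995 + 3.501 + 3.414) / 6 = 2.61
sigma = R_bar / d2 = 2.61 / 2.326 = 1.122098
Cp = (USL - LSL)/(6*sigma) = (111.9 - 82.7)/(6*1.122098) = 4.3371
Cpu = (111.9 - 95.76)/(3*1.122098) = 4.7946
Cpl = (95.76 - 82.7)/(3*1.122098) = 3.8796
Cpk = min(Cpu, Cpl) = 3.8796

3.8796


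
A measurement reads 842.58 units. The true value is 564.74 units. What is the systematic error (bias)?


Systematic error = measured - true
= 842.58 - 564.74
= 277.8400

277.8400


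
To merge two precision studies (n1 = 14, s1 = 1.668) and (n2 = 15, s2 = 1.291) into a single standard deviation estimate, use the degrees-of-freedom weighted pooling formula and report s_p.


s_p = sqrt(((n1-1)*s1^2 + (n2-1)*s2^2) / (n1+n2-2))
numerator = (14-1)*1.668^2 + (15-1)*1.291^2 = 36.168912 + 23.333534 = 59.502446
denominator = 14 + 15 - 2 = 27
s_p^2 = 59.502446 / 27 = 2.2037943
s_p = sqrt(2.2037943) = 1.4845

1.4845


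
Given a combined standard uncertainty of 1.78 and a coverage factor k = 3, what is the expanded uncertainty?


U = k * uc
U = 3 * 1.78
U = 5.3400

5.3400


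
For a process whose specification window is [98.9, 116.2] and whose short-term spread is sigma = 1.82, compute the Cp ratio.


Cp = (USL - LSL) / (6 * sigma)
= (116.2 - 98.9) / (6 * 1.82)
= 17.3000 / 10.9200
= 1.5842

1.5842


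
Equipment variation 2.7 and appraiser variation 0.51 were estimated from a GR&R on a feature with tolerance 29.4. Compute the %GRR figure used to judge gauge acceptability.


GRR = sqrt(EV^2 + AV^2) = sqrt(2.7^2 + 0.51^2) = 2.7477445
%GRR = GRR / tol * 100 = 2.7477445 / 29.4 * 100
%GRR = 9.3461

9.3461


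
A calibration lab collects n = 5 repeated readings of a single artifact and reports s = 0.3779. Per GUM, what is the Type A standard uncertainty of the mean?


u_A = s / sqrt(n)
u_A = 0.3779 / sqrt(5)
u_A = 0.3779 / 2.236068
u_A = 0.1690

0.1690


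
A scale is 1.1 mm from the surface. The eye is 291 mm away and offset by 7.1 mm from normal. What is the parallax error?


error = h * offset / d
= 1.1 * 7.1 / 291
= 0.0268

0.0268


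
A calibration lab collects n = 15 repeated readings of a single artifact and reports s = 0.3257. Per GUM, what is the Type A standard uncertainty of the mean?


u_A = s / sqrt(n)
u_A = 0.3257 / sqrt(15)
u_A = 0.3257 / 3.8729833
u_A = 0.0841

0.0841


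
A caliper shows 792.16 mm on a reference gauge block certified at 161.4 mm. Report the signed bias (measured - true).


Systematic error = measured - true
= 792.16 - 161.4
= 630.7600

630.7600


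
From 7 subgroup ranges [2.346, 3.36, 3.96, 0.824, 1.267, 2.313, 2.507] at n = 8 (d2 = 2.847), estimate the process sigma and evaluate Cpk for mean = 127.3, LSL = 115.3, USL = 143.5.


R_bar = (2.346 + 3.36 + 3.96 + 0.824 + 1.267 + 2.313 + 2.507) / 7 = 2.3681429
sigma = R_bar / d2 = 2.3681429 / 2.847 = 0.83180292
Cp = (USL - LSL)/(6*sigma) = (143.5 - 115.3)/(6*0.83180292) = 5.6504
Cpu = (143.5 - 127.3)/(3*0.83180292) = 6.4919
Cpl = (127.3 - 115.3)/(3*0.83180292) = 4.8088
Cpk = min(Cpu, Cpl) = 4.8088

4.8088


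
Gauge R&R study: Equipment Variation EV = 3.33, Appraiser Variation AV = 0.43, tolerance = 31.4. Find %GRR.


GRR = sqrt(EV^2 + AV^2) = sqrt(3.33^2 + 0.43^2) = 3.357648
%GRR = GRR / tol * 100 = 3.357648 / 31.4 * 100
%GRR = 10.6931

10.6931


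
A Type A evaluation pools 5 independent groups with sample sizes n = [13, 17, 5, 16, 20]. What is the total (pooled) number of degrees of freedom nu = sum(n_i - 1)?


nu = sum_i (n_i - 1)
nu = ((13 - 1) + (17 - 1) + (5 - 1) + (16 - 1) + (20 - 1))
nu = 12 + 16 + 4 + 15 + 19
nu = 66

66


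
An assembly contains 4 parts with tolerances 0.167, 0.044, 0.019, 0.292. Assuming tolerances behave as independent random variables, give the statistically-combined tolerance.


RSS = sqrt(0.167^2 + 0.044^2 + 0.019^2 + 0.292^2)
= sqrt(0.11545)
= 0.3398

0.3398


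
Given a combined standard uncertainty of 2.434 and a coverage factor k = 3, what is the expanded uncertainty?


U = k * uc
U = 3 * 2.434
U = 7.3020

7.3020


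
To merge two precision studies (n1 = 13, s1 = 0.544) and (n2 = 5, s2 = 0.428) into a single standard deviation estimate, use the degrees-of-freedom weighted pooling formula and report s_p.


s_p = sqrt(((n1-1)*s1^2 + (n2-1)*s2^2) / (n1+n2-2))
numerator = (13-1)*0.544^2 + (5-1)*0.428^2 = 3.551232 + 0.732736 = 4.283968
denominator = 13 + 5 - 2 = 16
s_p^2 = 4.283968 / 16 = 0.267748
s_p = sqrt(0.267748) = 0.5174

0.5174


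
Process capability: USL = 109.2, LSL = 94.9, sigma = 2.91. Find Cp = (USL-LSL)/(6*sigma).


Cp = (USL - LSL) / (6 * sigma)
= (109.2 - 94.9) / (6 * 2.91)
= 14.3000 / 17.4600
= 0.8190

0.8190


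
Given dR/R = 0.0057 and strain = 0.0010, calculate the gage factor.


GF = (dR/R) / epsilon
= 0.0057 / 0.0010
= 5.7000

5.7000


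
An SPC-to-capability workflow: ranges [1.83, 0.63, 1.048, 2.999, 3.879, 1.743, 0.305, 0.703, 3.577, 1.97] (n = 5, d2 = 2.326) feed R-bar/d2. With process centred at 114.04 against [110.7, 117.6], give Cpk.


R_bar = (1.83 + 0.63 + 1.048 + 2.999 + 3.879 + 1.743 + 0.305 + 0.703 + 3.577 + 1.97) / 10 = 1.8684
sigma = R_bar / d2 = 1.8684 / 2.326 = 0.80326741
Cp = (USL - LSL)/(6*sigma) = (117.6 - 110.7)/(6*0.80326741) = 1.4317
Cpu = (117.6 - 114.04)/(3*0.80326741) = 1.4773
Cpl = (114.04 - 110.7)/(3*0.80326741) = 1.3860
Cpk = min(Cpu, Cpl) = 1.3860

1.3860


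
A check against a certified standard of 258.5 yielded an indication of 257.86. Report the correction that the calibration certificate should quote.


Correction = standard - reading
= 258.5 - 257.86
= 0.6400

0.6400


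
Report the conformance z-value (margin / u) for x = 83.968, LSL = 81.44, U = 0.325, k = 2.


u = U / k = 0.325 / 2 = 0.1625
margin = |LSL - x| = |81.44 - 83.968| = 2.528
z = margin / u = 2.528 / 0.1625
z = 15.5569

15.5569


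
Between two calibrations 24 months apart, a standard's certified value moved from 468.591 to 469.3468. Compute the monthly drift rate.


rate = (v2 - v1) / months
= (469.3468 - 468.591) / 24
= 0.7558 / 24
= 0.0315

0.0315


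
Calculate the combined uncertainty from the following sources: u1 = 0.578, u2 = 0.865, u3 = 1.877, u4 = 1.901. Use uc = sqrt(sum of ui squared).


uc = sqrt(0.578^2 + 0.865^2 + 1.877^2 + 1.901^2)
uc = sqrt(8.219239)
uc = 2.8669

2.8669


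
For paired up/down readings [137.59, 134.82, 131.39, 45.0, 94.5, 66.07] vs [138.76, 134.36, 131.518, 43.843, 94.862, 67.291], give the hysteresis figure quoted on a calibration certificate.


|137.59 - 138.76| = 1.1700
|134.82 - 134.36| = 0.4600
|131.39 - 131.518| = 0.1280
|45.0 - 43.843| = 1.1570
|94.5 - 94.862| = 0.3620
|66.07 - 67.291| = 1.2210
hysteresis = max(diffs) = 1.2210

1.2210


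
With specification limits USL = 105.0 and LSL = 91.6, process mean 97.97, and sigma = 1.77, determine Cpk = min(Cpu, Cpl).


Cpu = (USL - mean) / (3*sigma) = (105.0 - 97.97) / (3*1.77) = 1.3239
Cpl = (mean - LSL) / (3*sigma) = (97.97 - 91.6) / (3*1.77) = 1.1996
Cpk = min(Cpu, Cpl) = 1.1996

1.1996


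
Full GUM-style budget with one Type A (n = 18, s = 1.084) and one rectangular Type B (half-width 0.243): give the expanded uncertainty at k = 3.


u_A = s / sqrt(n) = 1.084 / sqrt(18) = 0.25550125
u_B = half_width / sqrt(3) = 0.243 / sqrt(3) = 0.14029612
uc = sqrt(u_A^2 + u_B^2) = sqrt(0.25550125^2 + 0.14029612^2) = 0.29148566
U = k * uc = 3 * 0.29148566
U = 0.8745

0.8745


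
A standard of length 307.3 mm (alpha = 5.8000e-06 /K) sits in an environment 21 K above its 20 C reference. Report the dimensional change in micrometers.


dL = L * alpha * dT
= 307.3 * 5.8000e-06 * 21
= 0.0374291 mm
dL_um = 0.0374291 * 1000 = 37.4291 um

37.4291


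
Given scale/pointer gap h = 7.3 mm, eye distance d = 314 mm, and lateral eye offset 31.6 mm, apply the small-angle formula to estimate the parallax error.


error = h * offset / d
= 7.3 * 31.6 / 314
= 0.7346

0.7346


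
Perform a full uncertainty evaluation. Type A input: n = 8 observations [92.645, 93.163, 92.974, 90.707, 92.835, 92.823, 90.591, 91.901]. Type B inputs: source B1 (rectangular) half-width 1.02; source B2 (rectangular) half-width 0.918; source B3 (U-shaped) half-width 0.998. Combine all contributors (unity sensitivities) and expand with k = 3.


mean = (92.645 + 93.163 + 92.974 + 90.707 + 92.835 + 92.823 + 90.591 + 91.901) / 8 = 92.204875
s = sqrt(sum((x - mean)^2)/(n-1)) = 1.0297687
u_A = s / sqrt(n) = 1.0297687 / sqrt(8) = 0.36407822
u_B1 = 1.02 / sqrt(3) = 0.58889727
u_B2 = 0.918 / sqrt(3) = 0.53000755
u_B3 = 0.998 / sqrt(2) = 0.70569257
uc = sqrt(0.36407822^2 + 0.58889727^2 + 0.53000755^2 + 0.70569257^2) = 1.1217232
U = k * uc = 3 * 1.1217232
U = 3.3652

3.3652


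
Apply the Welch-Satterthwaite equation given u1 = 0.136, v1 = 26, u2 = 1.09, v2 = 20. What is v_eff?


uc = sqrt(u1^2 + u2^2) = sqrt(0.136^2 + 1.09^2) = 1.0984516
v_eff = uc^4 / (u1^4/v1 + u2^4/v2)
= 1.0984516^4 / (0.136^4/26 + 1.09^4/20)
= 1.4558737 / 0.070592238
v_eff = 20.6237

20.6237


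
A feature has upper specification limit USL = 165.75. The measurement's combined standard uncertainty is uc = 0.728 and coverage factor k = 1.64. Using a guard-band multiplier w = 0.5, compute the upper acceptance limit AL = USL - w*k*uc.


U = k * uc = 1.64 * 0.728 = 1.19392
guard band g = w * U = 0.5 * 1.19392 = 0.59696
AL = USL - g = 165.75 - 0.59696
AL = 165.1530

165.1530


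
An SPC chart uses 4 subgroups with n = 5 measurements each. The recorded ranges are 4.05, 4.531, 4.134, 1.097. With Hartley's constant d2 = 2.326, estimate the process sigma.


R_bar = (4.05 + 4.531 + 4.134 + 1.097) / 4
R_bar = 13.812 / 4 = 3.453
sigma_hat = R_bar / d2 = 3.453 / 2.326 = 1.4845

1.4845


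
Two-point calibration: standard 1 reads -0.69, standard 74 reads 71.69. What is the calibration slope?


slope = (y2 - y1) / (x2 - x1)
= (71.69 - -0.69) / (74 - 1)
= 72.3800 / 73
= 0.9915

0.9915


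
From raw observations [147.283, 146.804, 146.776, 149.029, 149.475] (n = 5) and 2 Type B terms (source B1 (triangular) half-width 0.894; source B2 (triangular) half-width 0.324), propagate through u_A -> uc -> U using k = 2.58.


mean = (147.283 + 146.804 + 146.776 + 149.029 + 149.475) / 5 = 147.8734
s = sqrt(sum((x - mean)^2)/(n-1)) = 1.2842322
u_A = s / sqrt(n) = 1.2842322 / sqrt(5) = 0.5743261
u_B1 = 0.894 / sqrt(6) = 0.36497397
u_B2 = 0.324 / sqrt(6) = 0.13227245
uc = sqrt(0.5743261^2 + 0.36497397^2 + 0.13227245^2) = 0.69321892
U = k * uc = 2.58 * 0.69321892
U = 1.7885

1.7885


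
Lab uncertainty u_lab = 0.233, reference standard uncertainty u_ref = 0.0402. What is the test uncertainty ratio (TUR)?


TUR = u_lab / u_ref
= 0.233 / 0.0402
= 5.7960

5.7960


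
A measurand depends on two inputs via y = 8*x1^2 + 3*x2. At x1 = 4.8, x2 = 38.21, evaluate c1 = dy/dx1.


y = 8*x1^2 + 3*x2
dy/dx1 = 2*8*x1
Evaluate at x1 = 4.8: c1 = 16 * 4.8
c1 = 76.8000

76.8000


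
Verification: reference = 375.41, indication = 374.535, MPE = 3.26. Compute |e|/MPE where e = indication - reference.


e = indication - reference = 374.535 - 375.41 = -0.8750
|e| = 0.8750
ratio = |e| / MPE = 0.8750 / 3.26
ratio = 0.2684

0.2684


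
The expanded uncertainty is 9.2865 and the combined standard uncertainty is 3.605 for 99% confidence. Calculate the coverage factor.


k = U / uc
k = 9.2865 / 3.605
k = 2.576

2.576


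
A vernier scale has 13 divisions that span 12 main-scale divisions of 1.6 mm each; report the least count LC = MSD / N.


LC = MSD / n_div
= 1.6 / 13
= 0.1231

0.1231


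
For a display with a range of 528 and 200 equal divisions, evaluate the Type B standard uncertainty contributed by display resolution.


resolution = range / divisions
resolution = 528 / 200 = 2.64
u_res = resolution / (2*sqrt(3))
u_res = 2.64 / 3.4641016
u_res = 0.7621

0.7621


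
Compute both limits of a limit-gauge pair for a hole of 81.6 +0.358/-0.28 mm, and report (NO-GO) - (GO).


GO = nominal - lower_tol (smallest hole = maximum material condition)
GO = 81.6 - 0.28 = 81.32
NO-GO = nominal + upper_tol (largest hole = least material condition)
NO-GO = 81.6 + 0.358 = 81.958
spread = NO-GO - GO = 81.958 - 81.32 = 0.6380

0.6380


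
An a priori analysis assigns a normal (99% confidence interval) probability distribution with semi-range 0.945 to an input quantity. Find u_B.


u_B = half_width / 2.576
u_B = 0.945 / 2.576
u_B = 0.3668

0.3668


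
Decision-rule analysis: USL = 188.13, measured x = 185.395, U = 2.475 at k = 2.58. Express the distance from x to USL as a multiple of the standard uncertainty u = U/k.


u = U / k = 2.475 / 2.58 = 0.95930233
margin = |USL - x| = |188.13 - 185.395| = 2.735
z = margin / u = 2.735 / 0.95930233
z = 2.8510

2.8510


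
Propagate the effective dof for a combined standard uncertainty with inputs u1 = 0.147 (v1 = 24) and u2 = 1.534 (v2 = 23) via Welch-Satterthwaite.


uc = sqrt(u1^2 + u2^2) = sqrt(0.147^2 + 1.534^2) = 1.5410273
v_eff = uc^4 / (u1^4/v1 + u2^4/v2)
= 1.5410273^4 / (0.147^4/24 + 1.534^4/23)
= 5.6395095 / 0.24077351
v_eff = 23.4225

23.4225


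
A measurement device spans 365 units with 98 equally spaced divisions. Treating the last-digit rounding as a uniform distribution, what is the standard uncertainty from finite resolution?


resolution = range / divisions
resolution = 365 / 98 = 3.7244898
u_res = resolution / (2*sqrt(3))
u_res = 3.7244898 / 3.4641016
u_res = 1.0752

1.0752


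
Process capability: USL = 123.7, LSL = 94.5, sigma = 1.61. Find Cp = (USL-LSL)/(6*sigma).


Cp = (USL - LSL) / (6 * sigma)
= (123.7 - 94.5) / (6 * 1.61)
= 29.2000 / 9.6600
= 3.0228

3.0228


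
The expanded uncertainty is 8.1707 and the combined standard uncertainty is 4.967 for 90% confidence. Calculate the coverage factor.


k = U / uc
k = 8.1707 / 4.967
k = 1.645

1.645


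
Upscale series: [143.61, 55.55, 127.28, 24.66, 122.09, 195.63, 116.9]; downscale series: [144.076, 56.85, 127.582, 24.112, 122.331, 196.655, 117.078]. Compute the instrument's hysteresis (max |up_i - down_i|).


|143.61 - 144.076| = 0.4660
|55.55 - 56.85| = 1.3000
|127.28 - 127.582| = 0.3020
|24.66 - 24.112| = 0.5480
|122.09 - 122.331| = 0.2410
|195.63 - 196.655| = 1.0250
|116.9 - 117.078| = 0.1780
hysteresis = max(diffs) = 1.3000

1.3000


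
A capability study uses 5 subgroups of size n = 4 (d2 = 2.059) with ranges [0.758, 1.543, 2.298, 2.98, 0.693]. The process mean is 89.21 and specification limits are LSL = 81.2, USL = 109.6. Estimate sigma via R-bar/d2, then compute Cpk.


R_bar = (0.758 + 1.543 + 2.298 + 2.98 + 0.693) / 5 = 1.6544
sigma = R_bar / d2 = 1.6544 / 2.059 = 0.80349684
Cp = (USL - LSL)/(6*sigma) = (109.6 - 81.2)/(6*0.80349684) = 5.8909
Cpu = (109.6 - 89.21)/(3*0.80349684) = 8.4589
Cpl = (89.21 - 81.2)/(3*0.80349684) = 3.3230
Cpk = min(Cpu, Cpl) = 3.3230

3.3230


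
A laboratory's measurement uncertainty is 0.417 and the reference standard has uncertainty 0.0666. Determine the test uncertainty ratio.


TUR = u_lab / u_ref
= 0.417 / 0.0666
= 6.2613

6.2613


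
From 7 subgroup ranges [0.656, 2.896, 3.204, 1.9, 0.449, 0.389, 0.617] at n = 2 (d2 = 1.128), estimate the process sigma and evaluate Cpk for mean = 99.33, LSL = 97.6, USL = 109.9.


R_bar = (0.656 + 2.896 + 3.204 + 1.9 + 0.449 + 0.389 + 0.617) / 7 = 1.4444286
sigma = R_bar / d2 = 1.4444286 / 1.128 = 1.2805218
Cp = (USL - LSL)/(6*sigma) = (109.9 - 97.6)/(6*1.2805218) = 1.6009
Cpu = (109.9 - 99.33)/(3*1.2805218) = 2.7515
Cpl = (99.33 - 97.6)/(3*1.2805218) = 0.4503
Cpk = min(Cpu, Cpl) = 0.4503

0.4503


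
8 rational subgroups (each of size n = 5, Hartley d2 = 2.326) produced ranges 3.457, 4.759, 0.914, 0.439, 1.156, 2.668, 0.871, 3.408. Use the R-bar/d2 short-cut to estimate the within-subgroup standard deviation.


R_bar = (3.457 + 4.759 + 0.914 + 0.439 + 1.156 + 2.668 + 0.871 + 3.408) / 8
R_bar = 17.672 / 8 = 2.209
sigma_hat = R_bar / d2 = 2.209 / 2.326 = 0.9497

0.9497


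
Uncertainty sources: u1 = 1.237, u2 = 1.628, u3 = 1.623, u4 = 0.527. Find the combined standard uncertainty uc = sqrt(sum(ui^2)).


uc = sqrt(1.237^2 + 1.628^2 + 1.623^2 + 0.527^2)
uc = sqrt(7.092411)
uc = 2.6632

2.6632


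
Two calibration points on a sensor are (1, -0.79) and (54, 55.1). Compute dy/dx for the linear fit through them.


slope = (y2 - y1) / (x2 - x1)
= (55.1 - -0.79) / (54 - 1)
= 55.8900 / 53
= 1.0545

1.0545


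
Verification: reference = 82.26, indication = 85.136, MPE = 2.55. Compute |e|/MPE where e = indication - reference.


e = indication - reference = 85.136 - 82.26 = 2.8760
|e| = 2.8760
ratio = |e| / MPE = 2.8760 / 2.55
ratio = 1.1278

1.1278


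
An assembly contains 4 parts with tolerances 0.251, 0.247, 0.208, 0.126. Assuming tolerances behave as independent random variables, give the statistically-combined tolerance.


RSS = sqrt(0.251^2 + 0.247^2 + 0.208^2 + 0.126^2)
= sqrt(0.18315)
= 0.4280

0.4280


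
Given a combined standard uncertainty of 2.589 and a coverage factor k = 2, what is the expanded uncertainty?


U = k * uc
U = 2 * 2.589
U = 5.1780

5.1780


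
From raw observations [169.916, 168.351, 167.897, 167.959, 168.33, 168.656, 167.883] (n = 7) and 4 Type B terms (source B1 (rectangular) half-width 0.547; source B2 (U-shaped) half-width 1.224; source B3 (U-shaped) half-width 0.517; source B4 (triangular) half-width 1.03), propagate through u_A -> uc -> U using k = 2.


mean = (169.916 + 168.351 + 167.897 + 167.959 + 168.33 + 168.656 + 167.883) / 7 = 168.4274286
s = sqrt(sum((x - mean)^2)/(n-1)) = 0.71654329
u_A = s / sqrt(n) = 0.71654329 / sqrt(7) = 0.27082791
u_B1 = 0.547 / sqrt(3) = 0.3158106
u_B2 = 1.224 / sqrt(2) = 0.8654987
u_B3 = 0.517 / sqrt(2) = 0.36557421
u_B4 = 1.03 / sqrt(6) = 0.42049574
uc = sqrt(0.27082791^2 + 0.3158106^2 + 0.8654987^2 + 0.36557421^2 + 0.42049574^2) = 1.1102402
U = k * uc = 2 * 1.1102402
U = 2.2205

2.2205
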